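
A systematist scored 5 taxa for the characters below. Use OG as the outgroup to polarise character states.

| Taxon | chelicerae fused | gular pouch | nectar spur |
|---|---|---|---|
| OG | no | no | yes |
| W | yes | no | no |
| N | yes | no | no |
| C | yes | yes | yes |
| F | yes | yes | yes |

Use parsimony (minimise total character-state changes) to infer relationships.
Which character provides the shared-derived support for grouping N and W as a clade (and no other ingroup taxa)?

Character polarity is set by the outgroup: the derived state is whichever differs from the outgroup's state, so for nectar spur the derived state is 'no', and for the remaining characters it is 'yes'.
chelicerae fused (derived state 'yes') is shared by all ingroup taxa — unites the whole ingroup.
Only C and F show the derived state 'yes' for gular pouch, supporting them as a clade.
Only N and W show the derived state 'no' for nectar spur, supporting them as a clade.
Most parsimonious ingroup topology: ((W,N),(C,F)).
The clade {N, W} is supported by nectar spur: its derived state 'no' occurs in exactly those taxa and in no other taxon (including the outgroup).

nectar spur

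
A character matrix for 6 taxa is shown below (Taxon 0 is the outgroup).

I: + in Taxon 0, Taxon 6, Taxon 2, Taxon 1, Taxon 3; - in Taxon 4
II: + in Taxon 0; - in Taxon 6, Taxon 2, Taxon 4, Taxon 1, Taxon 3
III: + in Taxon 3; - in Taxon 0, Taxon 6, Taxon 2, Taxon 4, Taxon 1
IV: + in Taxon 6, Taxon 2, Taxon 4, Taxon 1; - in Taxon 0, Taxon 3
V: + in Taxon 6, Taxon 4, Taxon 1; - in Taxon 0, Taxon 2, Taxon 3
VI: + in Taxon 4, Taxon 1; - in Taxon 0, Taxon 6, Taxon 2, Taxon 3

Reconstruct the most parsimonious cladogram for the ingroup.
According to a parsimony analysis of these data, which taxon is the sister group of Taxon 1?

Taxon 4

Character polarity is set by the outgroup: the derived state is whichever differs from the outgroup's state, so for I, II the derived state is '-', and for the remaining characters it is '+'.
I: derived state '-' in Taxon 4 only — an autapomorphy, so it tells us nothing about relationships among taxa.
II (derived state '-') is shared by all ingroup taxa — unites the whole ingroup.
III (derived state '+') is unique to Taxon 3 (autapomorphy; uninformative for grouping).
IV (derived state '+') is shared by Taxon 1, Taxon 2, Taxon 4, and Taxon 6 — a synapomorphy uniting that clade.
V (derived state '+') is shared by Taxon 1, Taxon 4, and Taxon 6 — a synapomorphy uniting that clade.
VI (derived state '+') is shared by Taxon 1 and Taxon 4 — a synapomorphy uniting that clade.
Most parsimonious ingroup topology: (((Taxon 6,(Taxon 4,Taxon 1)),Taxon 2),Taxon 3).
Taxon 1 and Taxon 4 form a cherry on this tree, so they are sister taxa.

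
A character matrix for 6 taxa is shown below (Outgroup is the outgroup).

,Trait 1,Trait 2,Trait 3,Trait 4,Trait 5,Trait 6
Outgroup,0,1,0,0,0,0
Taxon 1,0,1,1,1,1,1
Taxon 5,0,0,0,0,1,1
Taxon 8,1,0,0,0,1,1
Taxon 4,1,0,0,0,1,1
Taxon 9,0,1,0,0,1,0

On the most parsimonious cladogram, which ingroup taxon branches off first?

Taxon 9

Character polarity is set by the outgroup: the derived state is whichever differs from the outgroup's state, so for Trait 2 the derived state is '0', and for the remaining characters it is '1'.
Trait 1 (derived state '1') is shared by Taxon 4 and Taxon 8 — a synapomorphy uniting that clade.
Trait 2: derived state '0' in Taxon 4, Taxon 5, and Taxon 8 only — synapomorphy for {Taxon 4, Taxon 5, Taxon 8}.
Trait 3 (derived state '1') is unique to Taxon 1 (autapomorphy; uninformative for grouping).
Trait 4: derived state '1' in Taxon 1 only — an autapomorphy, so it tells us nothing about relationships among taxa.
All ingroup taxa share the derived state '1' for Trait 5; it defines the ingroup but does not resolve relationships within it.
Trait 6 (derived state '1') is shared by Taxon 1, Taxon 4, Taxon 5, and Taxon 8 — a synapomorphy uniting that clade.
Most parsimonious ingroup topology: ((Taxon 1,(Taxon 5,(Taxon 8,Taxon 4))),Taxon 9).
Taxon 9 is sister to the clade containing all other ingroup taxa, so it is the earliest-diverging (most basal) ingroup lineage.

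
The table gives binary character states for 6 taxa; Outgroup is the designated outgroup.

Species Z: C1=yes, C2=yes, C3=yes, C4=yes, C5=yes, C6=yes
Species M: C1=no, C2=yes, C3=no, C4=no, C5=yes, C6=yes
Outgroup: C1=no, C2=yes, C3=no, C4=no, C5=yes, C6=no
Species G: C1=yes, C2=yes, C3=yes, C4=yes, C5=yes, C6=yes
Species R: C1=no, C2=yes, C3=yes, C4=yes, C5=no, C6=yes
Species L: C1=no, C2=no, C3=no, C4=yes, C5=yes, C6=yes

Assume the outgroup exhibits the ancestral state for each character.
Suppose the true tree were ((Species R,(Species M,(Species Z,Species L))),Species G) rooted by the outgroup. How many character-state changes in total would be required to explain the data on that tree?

10

Map each character onto ((Species R,(Species M,(Species Z,Species L))),Species G) (rooted by Outgroup) and count the minimum state changes it requires (Fitch parsimony):
C1: 2; C2: 1; C3: 3; C4: 2; C5: 1; C6: 1.
Total tree length = 10.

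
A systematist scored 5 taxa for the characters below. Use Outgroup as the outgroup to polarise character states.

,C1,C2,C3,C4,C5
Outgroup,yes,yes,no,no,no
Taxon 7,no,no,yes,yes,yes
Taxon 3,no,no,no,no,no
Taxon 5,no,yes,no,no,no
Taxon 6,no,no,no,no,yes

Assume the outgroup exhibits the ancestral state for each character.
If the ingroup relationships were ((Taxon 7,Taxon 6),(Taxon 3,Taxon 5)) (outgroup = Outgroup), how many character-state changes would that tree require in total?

6

Map each character onto ((Taxon 7,Taxon 6),(Taxon 3,Taxon 5)) (rooted by Outgroup) and count the minimum state changes it requires (Fitch parsimony):
C1: 1; C2: 2; C3: 1; C4: 1; C5: 1.
Total tree length = 6.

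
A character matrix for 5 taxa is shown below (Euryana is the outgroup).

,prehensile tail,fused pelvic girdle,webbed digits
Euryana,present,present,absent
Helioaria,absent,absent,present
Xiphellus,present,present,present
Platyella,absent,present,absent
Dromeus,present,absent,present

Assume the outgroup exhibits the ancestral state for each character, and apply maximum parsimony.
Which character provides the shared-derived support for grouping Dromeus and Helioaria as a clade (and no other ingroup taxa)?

Character polarity is set by the outgroup: the derived state is whichever differs from the outgroup's state, so for prehensile tail, fused pelvic girdle the derived state is 'absent', and for the remaining characters it is 'present'.
prehensile tail (state 'absent') occurs in Helioaria and Platyella but conflicts with the nesting implied by the other characters — most parsimoniously interpreted as homoplasy.
fused pelvic girdle: derived state 'absent' in Dromeus and Helioaria only — synapomorphy for {Dromeus, Helioaria}.
webbed digits (derived state 'present') is shared by Dromeus, Helioaria, and Xiphellus — a synapomorphy uniting that clade.
Most parsimonious ingroup topology: (((Helioaria,Dromeus),Xiphellus),Platyella).
The clade {Dromeus, Helioaria} is supported by fused pelvic girdle: its derived state 'absent' occurs in exactly those taxa and in no other taxon (including the outgroup).

fused pelvic girdle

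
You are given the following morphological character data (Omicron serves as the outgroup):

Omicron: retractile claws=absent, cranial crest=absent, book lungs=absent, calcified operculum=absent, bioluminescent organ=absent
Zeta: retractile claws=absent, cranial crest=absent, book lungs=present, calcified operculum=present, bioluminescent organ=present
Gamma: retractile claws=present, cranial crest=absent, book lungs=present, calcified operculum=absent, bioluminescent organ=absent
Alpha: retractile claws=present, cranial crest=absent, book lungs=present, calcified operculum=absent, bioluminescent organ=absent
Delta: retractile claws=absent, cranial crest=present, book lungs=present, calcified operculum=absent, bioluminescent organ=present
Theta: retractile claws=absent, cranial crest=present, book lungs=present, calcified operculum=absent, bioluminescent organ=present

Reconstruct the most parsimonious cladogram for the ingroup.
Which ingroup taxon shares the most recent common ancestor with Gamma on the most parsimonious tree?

The outgroup has state 'absent' for every character, so 'present' is the derived state throughout.
Only Alpha and Gamma show the derived state 'present' for retractile claws, supporting them as a clade.
Only Delta and Theta show the derived state 'present' for cranial crest, supporting them as a clade.
All ingroup taxa share the derived state 'present' for book lungs; it defines the ingroup but does not resolve relationships within it.
calcified operculum: derived state 'present' in Zeta only — an autapomorphy, so it tells us nothing about relationships among taxa.
Only Delta, Theta, and Zeta show the derived state 'present' for bioluminescent organ, supporting them as a clade.
Most parsimonious ingroup topology: ((Zeta,(Delta,Theta)),(Gamma,Alpha)).
Gamma and Alpha form a cherry on this tree, so they are sister taxa.

Alpha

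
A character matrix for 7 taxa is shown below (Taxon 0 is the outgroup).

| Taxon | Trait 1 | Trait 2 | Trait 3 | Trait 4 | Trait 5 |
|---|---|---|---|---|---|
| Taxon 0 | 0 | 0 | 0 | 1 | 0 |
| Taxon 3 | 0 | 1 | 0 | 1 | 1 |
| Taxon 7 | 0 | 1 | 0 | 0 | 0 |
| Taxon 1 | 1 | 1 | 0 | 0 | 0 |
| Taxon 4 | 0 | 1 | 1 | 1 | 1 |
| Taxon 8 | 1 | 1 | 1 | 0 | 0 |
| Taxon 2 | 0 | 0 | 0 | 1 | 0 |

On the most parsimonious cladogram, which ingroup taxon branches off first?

Character polarity is set by the outgroup: the derived state is whichever differs from the outgroup's state, so for Trait 4 the derived state is '0', and for the remaining characters it is '1'.
Only Taxon 1 and Taxon 8 show the derived state '1' for Trait 1, supporting them as a clade.
Trait 2: derived state '1' in Taxon 1, Taxon 3, Taxon 4, Taxon 7, and Taxon 8 only — synapomorphy for {Taxon 1, Taxon 3, Taxon 4, Taxon 7, Taxon 8}.
Trait 3 (state '1') occurs in Taxon 4 and Taxon 8 but conflicts with the nesting implied by the other characters — most parsimoniously interpreted as homoplasy.
Trait 4: derived state '0' in Taxon 1, Taxon 7, and Taxon 8 only — synapomorphy for {Taxon 1, Taxon 7, Taxon 8}.
Trait 5 (derived state '1') is shared by Taxon 3 and Taxon 4 — a synapomorphy uniting that clade.
Most parsimonious ingroup topology: (((Taxon 3,Taxon 4),(Taxon 7,(Taxon 1,Taxon 8))),Taxon 2).
Taxon 2 is sister to the clade containing all other ingroup taxa, so it is the earliest-diverging (most basal) ingroup lineage.

Taxon 2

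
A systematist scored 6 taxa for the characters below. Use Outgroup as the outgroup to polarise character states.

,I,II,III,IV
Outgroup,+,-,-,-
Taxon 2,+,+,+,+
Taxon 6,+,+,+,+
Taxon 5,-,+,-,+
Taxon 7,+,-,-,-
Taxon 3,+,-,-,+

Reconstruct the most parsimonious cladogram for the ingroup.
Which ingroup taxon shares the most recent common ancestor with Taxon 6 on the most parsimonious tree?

Character polarity is set by the outgroup: the derived state is whichever differs from the outgroup's state, so for I the derived state is '-', and for the remaining characters it is '+'.
I: derived state '-' in Taxon 5 only — an autapomorphy, so it tells us nothing about relationships among taxa.
II: derived state '+' in Taxon 2, Taxon 5, and Taxon 6 only — synapomorphy for {Taxon 2, Taxon 5, Taxon 6}.
III (derived state '+') is shared by Taxon 2 and Taxon 6 — a synapomorphy uniting that clade.
IV (derived state '+') is shared by Taxon 2, Taxon 3, Taxon 5, and Taxon 6 — a synapomorphy uniting that clade.
Most parsimonious ingroup topology: ((((Taxon 2,Taxon 6),Taxon 5),Taxon 3),Taxon 7).
Taxon 6 and Taxon 2 form a cherry on this tree, so they are sister taxa.

Taxon 2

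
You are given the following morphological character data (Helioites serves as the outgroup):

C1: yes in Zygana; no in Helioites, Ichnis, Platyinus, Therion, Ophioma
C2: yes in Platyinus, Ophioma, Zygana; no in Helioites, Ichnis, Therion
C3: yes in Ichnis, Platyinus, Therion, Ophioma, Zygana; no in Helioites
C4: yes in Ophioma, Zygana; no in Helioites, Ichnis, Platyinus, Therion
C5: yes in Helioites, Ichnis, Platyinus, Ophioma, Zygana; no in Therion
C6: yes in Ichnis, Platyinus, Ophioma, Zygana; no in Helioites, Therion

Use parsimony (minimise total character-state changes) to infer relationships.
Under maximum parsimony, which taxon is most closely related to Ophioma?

Zygana

Character polarity is set by the outgroup: the derived state is whichever differs from the outgroup's state, so for C5 the derived state is 'no', and for the remaining characters it is 'yes'.
C1: derived state 'yes' in Zygana only — an autapomorphy, so it tells us nothing about relationships among taxa.
C2 (derived state 'yes') is shared by Ophioma, Platyinus, and Zygana — a synapomorphy uniting that clade.
C3 (derived state 'yes') is shared by all ingroup taxa — unites the whole ingroup.
Only Ophioma and Zygana show the derived state 'yes' for C4, supporting them as a clade.
C5 (derived state 'no') is unique to Therion (autapomorphy; uninformative for grouping).
C6 (derived state 'yes') is shared by Ichnis, Ophioma, Platyinus, and Zygana — a synapomorphy uniting that clade.
Most parsimonious ingroup topology: ((Ichnis,(Platyinus,(Ophioma,Zygana))),Therion).
Ophioma and Zygana form a cherry on this tree, so they are sister taxa.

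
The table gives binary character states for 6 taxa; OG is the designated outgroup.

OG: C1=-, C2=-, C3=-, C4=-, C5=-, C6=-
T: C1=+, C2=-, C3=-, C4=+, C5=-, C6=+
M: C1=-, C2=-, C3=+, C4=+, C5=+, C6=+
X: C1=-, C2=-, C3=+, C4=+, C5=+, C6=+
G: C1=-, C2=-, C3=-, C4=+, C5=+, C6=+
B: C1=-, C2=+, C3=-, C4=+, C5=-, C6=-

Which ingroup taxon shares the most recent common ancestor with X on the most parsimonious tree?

The outgroup has state '-' for every character, so '+' is the derived state throughout.
C1 (derived state '+') is unique to T (autapomorphy; uninformative for grouping).
C2 (derived state '+') is unique to B (autapomorphy; uninformative for grouping).
C3: derived state '+' in M and X only — synapomorphy for {M, X}.
All ingroup taxa share the derived state '+' for C4; it defines the ingroup but does not resolve relationships within it.
Only G, M, and X show the derived state '+' for C5, supporting them as a clade.
C6 (derived state '+') is shared by G, M, T, and X — a synapomorphy uniting that clade.
Most parsimonious ingroup topology: ((T,((M,X),G)),B).
X and M form a cherry on this tree, so they are sister taxa.

M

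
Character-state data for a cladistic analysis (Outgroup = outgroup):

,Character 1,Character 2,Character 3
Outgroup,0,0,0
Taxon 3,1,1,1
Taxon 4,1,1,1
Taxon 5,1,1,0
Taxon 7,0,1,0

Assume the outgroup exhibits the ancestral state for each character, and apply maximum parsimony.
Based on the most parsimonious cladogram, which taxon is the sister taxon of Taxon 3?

Taxon 4

The outgroup has state '0' for every character, so '1' is the derived state throughout.
Character 1: derived state '1' in Taxon 3, Taxon 4, and Taxon 5 only — synapomorphy for {Taxon 3, Taxon 4, Taxon 5}.
All ingroup taxa share the derived state '1' for Character 2; it defines the ingroup but does not resolve relationships within it.
Character 3: derived state '1' in Taxon 3 and Taxon 4 only — synapomorphy for {Taxon 3, Taxon 4}.
Most parsimonious ingroup topology: (((Taxon 3,Taxon 4),Taxon 5),Taxon 7).
Taxon 3 and Taxon 4 form a cherry on this tree, so they are sister taxa.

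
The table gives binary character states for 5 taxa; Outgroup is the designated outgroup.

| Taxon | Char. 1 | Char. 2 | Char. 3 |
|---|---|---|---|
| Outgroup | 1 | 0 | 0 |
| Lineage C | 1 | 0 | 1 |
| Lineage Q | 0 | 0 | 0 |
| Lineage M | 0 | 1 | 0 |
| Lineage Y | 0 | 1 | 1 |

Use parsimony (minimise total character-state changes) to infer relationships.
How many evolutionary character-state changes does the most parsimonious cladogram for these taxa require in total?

4

Character polarity is set by the outgroup: the derived state is whichever differs from the outgroup's state, so for Char. 1 the derived state is '0', and for the remaining characters it is '1'.
Char. 1: derived state '0' in Lineage M, Lineage Q, and Lineage Y only — synapomorphy for {Lineage M, Lineage Q, Lineage Y}.
Char. 2 (derived state '1') is shared by Lineage M and Lineage Y — a synapomorphy uniting that clade.
Char. 3 groups Lineage C and Lineage Y, which is incompatible with the clades supported by the remaining characters; treating it as convergent (homoplasy) costs fewer steps than any alternative tree.
Most parsimonious ingroup topology: (Lineage C,(Lineage Q,(Lineage M,Lineage Y))).
Changes per character on this tree: Char. 1: 1; Char. 2: 1; Char. 3: 2.
Total = 4.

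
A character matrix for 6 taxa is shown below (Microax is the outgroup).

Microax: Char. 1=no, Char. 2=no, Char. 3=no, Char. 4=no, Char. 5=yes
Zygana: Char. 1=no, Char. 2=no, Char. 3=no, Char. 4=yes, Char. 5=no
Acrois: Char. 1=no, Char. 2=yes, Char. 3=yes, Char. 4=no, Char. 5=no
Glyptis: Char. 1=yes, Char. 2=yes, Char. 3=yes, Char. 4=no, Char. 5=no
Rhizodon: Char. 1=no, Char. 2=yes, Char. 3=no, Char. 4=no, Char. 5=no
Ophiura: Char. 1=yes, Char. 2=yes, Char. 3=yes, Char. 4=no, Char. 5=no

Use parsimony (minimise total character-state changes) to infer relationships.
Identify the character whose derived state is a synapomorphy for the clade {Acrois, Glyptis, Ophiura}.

Character polarity is set by the outgroup: the derived state is whichever differs from the outgroup's state, so for Char. 5 the derived state is 'no', and for the remaining characters it is 'yes'.
Char. 1: derived state 'yes' in Glyptis and Ophiura only — synapomorphy for {Glyptis, Ophiura}.
Char. 2 (derived state 'yes') is shared by Acrois, Glyptis, Ophiura, and Rhizodon — a synapomorphy uniting that clade.
Only Acrois, Glyptis, and Ophiura show the derived state 'yes' for Char. 3, supporting them as a clade.
Char. 4: derived state 'yes' in Zygana only — an autapomorphy, so it tells us nothing about relationships among taxa.
Char. 5 (derived state 'no') is shared by all ingroup taxa — unites the whole ingroup.
Most parsimonious ingroup topology: (Zygana,((Acrois,(Glyptis,Ophiura)),Rhizodon)).
The clade {Acrois, Glyptis, Ophiura} is supported by Char. 3: its derived state 'yes' occurs in exactly those taxa and in no other taxon (including the outgroup).

Char. 3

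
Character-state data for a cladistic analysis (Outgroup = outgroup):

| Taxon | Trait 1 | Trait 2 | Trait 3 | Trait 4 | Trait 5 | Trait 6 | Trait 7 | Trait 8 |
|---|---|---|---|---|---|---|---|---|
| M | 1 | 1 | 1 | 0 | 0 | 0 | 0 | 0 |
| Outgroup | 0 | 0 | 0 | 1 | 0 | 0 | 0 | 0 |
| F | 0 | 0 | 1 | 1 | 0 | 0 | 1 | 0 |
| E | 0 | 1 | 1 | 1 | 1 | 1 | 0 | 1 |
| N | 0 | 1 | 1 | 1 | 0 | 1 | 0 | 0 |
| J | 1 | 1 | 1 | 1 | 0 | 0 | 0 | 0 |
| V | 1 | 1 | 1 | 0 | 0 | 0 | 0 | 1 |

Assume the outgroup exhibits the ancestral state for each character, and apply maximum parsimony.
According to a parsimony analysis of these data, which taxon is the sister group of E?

N

Character polarity is set by the outgroup: the derived state is whichever differs from the outgroup's state, so for Trait 4 the derived state is '0', and for the remaining characters it is '1'.
Trait 1: derived state '1' in J, M, and V only — synapomorphy for {J, M, V}.
Trait 2 (derived state '1') is shared by E, J, M, N, and V — a synapomorphy uniting that clade.
All ingroup taxa share the derived state '1' for Trait 3; it defines the ingroup but does not resolve relationships within it.
Only M and V show the derived state '0' for Trait 4, supporting them as a clade.
Trait 5 (derived state '1') is unique to E (autapomorphy; uninformative for grouping).
Trait 6: derived state '1' in E and N only — synapomorphy for {E, N}.
Trait 7: derived state '1' in F only — an autapomorphy, so it tells us nothing about relationships among taxa.
Trait 8 groups E and V, which is incompatible with the clades supported by the remaining characters; treating it as convergent (homoplasy) costs fewer steps than any alternative tree.
Most parsimonious ingroup topology: (((E,N),((V,M),J)),F).
E and N form a cherry on this tree, so they are sister taxa.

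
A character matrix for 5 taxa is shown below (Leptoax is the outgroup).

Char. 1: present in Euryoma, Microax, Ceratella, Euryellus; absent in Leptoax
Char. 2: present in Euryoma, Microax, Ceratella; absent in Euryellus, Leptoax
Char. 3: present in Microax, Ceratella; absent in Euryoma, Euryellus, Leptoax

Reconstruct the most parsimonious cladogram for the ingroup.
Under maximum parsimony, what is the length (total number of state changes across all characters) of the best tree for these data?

3

The outgroup has state 'absent' for every character, so 'present' is the derived state throughout.
All ingroup taxa share the derived state 'present' for Char. 1; it defines the ingroup but does not resolve relationships within it.
Char. 2 (derived state 'present') is shared by Ceratella, Euryoma, and Microax — a synapomorphy uniting that clade.
Char. 3 (derived state 'present') is shared by Ceratella and Microax — a synapomorphy uniting that clade.
Most parsimonious ingroup topology: ((Euryoma,(Microax,Ceratella)),Euryellus).
Changes per character on this tree: Char. 1: 1; Char. 2: 1; Char. 3: 1.
Total = 3.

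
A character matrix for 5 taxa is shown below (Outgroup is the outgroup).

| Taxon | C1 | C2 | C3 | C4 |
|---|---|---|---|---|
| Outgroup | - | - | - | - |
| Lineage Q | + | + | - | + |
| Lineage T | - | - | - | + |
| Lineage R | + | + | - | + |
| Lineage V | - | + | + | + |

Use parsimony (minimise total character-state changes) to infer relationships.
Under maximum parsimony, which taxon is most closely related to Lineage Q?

Lineage R

The outgroup has state '-' for every character, so '+' is the derived state throughout.
C1: derived state '+' in Lineage Q and Lineage R only — synapomorphy for {Lineage Q, Lineage R}.
C2: derived state '+' in Lineage Q, Lineage R, and Lineage V only — synapomorphy for {Lineage Q, Lineage R, Lineage V}.
C3 (derived state '+') is unique to Lineage V (autapomorphy; uninformative for grouping).
All ingroup taxa share the derived state '+' for C4; it defines the ingroup but does not resolve relationships within it.
Most parsimonious ingroup topology: (((Lineage Q,Lineage R),Lineage V),Lineage T).
Lineage Q and Lineage R form a cherry on this tree, so they are sister taxa.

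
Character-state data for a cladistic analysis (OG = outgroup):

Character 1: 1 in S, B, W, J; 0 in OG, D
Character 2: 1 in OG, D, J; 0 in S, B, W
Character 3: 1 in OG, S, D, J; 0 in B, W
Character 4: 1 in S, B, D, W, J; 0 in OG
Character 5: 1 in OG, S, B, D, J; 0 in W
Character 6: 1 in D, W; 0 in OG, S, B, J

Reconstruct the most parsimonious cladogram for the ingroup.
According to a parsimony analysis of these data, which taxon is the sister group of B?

W

Character polarity is set by the outgroup: the derived state is whichever differs from the outgroup's state, so for Character 2, Character 3, Character 5 the derived state is '0', and for the remaining characters it is '1'.
Only B, J, S, and W show the derived state '1' for Character 1, supporting them as a clade.
Only B, S, and W show the derived state '0' for Character 2, supporting them as a clade.
Only B and W show the derived state '0' for Character 3, supporting them as a clade.
All ingroup taxa share the derived state '1' for Character 4; it defines the ingroup but does not resolve relationships within it.
Character 5: derived state '0' in W only — an autapomorphy, so it tells us nothing about relationships among taxa.
Character 6 groups D and W, which is incompatible with the clades supported by the remaining characters; treating it as convergent (homoplasy) costs fewer steps than any alternative tree.
Most parsimonious ingroup topology: (((S,(B,W)),J),D).
B and W form a cherry on this tree, so they are sister taxa.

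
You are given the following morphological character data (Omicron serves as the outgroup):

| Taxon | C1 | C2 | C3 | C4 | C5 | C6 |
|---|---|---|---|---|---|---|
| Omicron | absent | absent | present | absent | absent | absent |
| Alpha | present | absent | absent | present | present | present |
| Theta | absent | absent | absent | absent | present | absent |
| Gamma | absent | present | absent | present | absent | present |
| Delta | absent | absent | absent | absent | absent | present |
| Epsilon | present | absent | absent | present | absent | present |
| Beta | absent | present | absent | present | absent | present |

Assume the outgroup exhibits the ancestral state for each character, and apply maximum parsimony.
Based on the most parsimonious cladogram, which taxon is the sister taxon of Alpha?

Character polarity is set by the outgroup: the derived state is whichever differs from the outgroup's state, so for C3 the derived state is 'absent', and for the remaining characters it is 'present'.
C1: derived state 'present' in Alpha and Epsilon only — synapomorphy for {Alpha, Epsilon}.
Only Beta and Gamma show the derived state 'present' for C2, supporting them as a clade.
All ingroup taxa share the derived state 'absent' for C3; it defines the ingroup but does not resolve relationships within it.
C4: derived state 'present' in Alpha, Beta, Epsilon, and Gamma only — synapomorphy for {Alpha, Beta, Epsilon, Gamma}.
C5 (state 'present') occurs in Alpha and Theta but conflicts with the nesting implied by the other characters — most parsimoniously interpreted as homoplasy.
Only Alpha, Beta, Delta, Epsilon, and Gamma show the derived state 'present' for C6, supporting them as a clade.
Most parsimonious ingroup topology: ((((Alpha,Epsilon),(Gamma,Beta)),Delta),Theta).
Alpha and Epsilon form a cherry on this tree, so they are sister taxa.

Epsilon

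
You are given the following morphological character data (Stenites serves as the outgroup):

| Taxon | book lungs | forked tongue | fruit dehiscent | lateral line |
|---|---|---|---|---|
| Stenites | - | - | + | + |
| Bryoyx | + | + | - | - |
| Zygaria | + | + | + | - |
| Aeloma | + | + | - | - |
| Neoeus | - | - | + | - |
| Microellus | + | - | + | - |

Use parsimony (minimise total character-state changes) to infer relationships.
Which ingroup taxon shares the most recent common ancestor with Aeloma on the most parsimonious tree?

Bryoyx

Character polarity is set by the outgroup: the derived state is whichever differs from the outgroup's state, so for fruit dehiscent, lateral line the derived state is '-', and for the remaining characters it is '+'.
book lungs: derived state '+' in Aeloma, Bryoyx, Microellus, and Zygaria only — synapomorphy for {Aeloma, Bryoyx, Microellus, Zygaria}.
forked tongue: derived state '+' in Aeloma, Bryoyx, and Zygaria only — synapomorphy for {Aeloma, Bryoyx, Zygaria}.
fruit dehiscent: derived state '-' in Aeloma and Bryoyx only — synapomorphy for {Aeloma, Bryoyx}.
All ingroup taxa share the derived state '-' for lateral line; it defines the ingroup but does not resolve relationships within it.
Most parsimonious ingroup topology: ((((Bryoyx,Aeloma),Zygaria),Microellus),Neoeus).
Aeloma and Bryoyx form a cherry on this tree, so they are sister taxa.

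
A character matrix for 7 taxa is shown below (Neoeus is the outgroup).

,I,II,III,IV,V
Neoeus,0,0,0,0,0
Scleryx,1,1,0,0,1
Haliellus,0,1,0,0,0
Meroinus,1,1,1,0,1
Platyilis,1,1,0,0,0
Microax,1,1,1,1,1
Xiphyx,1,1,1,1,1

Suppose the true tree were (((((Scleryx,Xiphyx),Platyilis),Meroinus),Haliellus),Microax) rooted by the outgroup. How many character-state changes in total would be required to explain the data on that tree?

Map each character onto (((((Scleryx,Xiphyx),Platyilis),Meroinus),Haliellus),Microax) (rooted by Neoeus) and count the minimum state changes it requires (Fitch parsimony):
I: 2; II: 1; III: 3; IV: 2; V: 3.
Total tree length = 11.

11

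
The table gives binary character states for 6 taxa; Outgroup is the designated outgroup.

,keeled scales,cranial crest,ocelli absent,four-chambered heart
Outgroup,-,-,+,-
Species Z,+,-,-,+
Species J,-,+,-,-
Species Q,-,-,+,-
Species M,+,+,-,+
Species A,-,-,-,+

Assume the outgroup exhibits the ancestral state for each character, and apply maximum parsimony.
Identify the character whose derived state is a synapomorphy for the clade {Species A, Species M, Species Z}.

Character polarity is set by the outgroup: the derived state is whichever differs from the outgroup's state, so for ocelli absent the derived state is '-', and for the remaining characters it is '+'.
Only Species M and Species Z show the derived state '+' for keeled scales, supporting them as a clade.
cranial crest (state '+') occurs in Species J and Species M but conflicts with the nesting implied by the other characters — most parsimoniously interpreted as homoplasy.
ocelli absent: derived state '-' in Species A, Species J, Species M, and Species Z only — synapomorphy for {Species A, Species J, Species M, Species Z}.
four-chambered heart (derived state '+') is shared by Species A, Species M, and Species Z — a synapomorphy uniting that clade.
Most parsimonious ingroup topology: ((((Species Z,Species M),Species A),Species J),Species Q).
The clade {Species A, Species M, Species Z} is supported by four-chambered heart: its derived state '+' occurs in exactly those taxa and in no other taxon (including the outgroup).

four-chambered heart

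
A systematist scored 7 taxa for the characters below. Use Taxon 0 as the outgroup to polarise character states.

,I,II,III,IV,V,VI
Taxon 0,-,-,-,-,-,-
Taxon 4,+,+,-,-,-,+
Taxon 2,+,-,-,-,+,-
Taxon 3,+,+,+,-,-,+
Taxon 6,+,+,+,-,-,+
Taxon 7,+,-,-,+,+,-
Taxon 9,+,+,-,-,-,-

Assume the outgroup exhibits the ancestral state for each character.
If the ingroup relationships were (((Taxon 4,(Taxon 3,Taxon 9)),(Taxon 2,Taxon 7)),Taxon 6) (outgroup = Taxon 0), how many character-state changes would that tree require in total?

10

Map each character onto (((Taxon 4,(Taxon 3,Taxon 9)),(Taxon 2,Taxon 7)),Taxon 6) (rooted by Taxon 0) and count the minimum state changes it requires (Fitch parsimony):
I: 1; II: 2; III: 2; IV: 1; V: 1; VI: 3.
Total tree length = 10.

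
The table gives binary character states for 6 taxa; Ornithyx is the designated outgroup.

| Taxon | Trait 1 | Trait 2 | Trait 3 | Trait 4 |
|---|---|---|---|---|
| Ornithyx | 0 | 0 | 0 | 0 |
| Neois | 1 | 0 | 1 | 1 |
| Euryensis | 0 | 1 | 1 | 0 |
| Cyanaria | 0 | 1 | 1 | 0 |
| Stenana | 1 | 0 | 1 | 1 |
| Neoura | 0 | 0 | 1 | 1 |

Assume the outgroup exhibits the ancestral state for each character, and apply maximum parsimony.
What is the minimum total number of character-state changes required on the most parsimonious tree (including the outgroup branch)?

4

The outgroup has state '0' for every character, so '1' is the derived state throughout.
Trait 1: derived state '1' in Neois and Stenana only — synapomorphy for {Neois, Stenana}.
Trait 2: derived state '1' in Cyanaria and Euryensis only — synapomorphy for {Cyanaria, Euryensis}.
All ingroup taxa share the derived state '1' for Trait 3; it defines the ingroup but does not resolve relationships within it.
Trait 4 (derived state '1') is shared by Neois, Neoura, and Stenana — a synapomorphy uniting that clade.
Most parsimonious ingroup topology: (((Neois,Stenana),Neoura),(Euryensis,Cyanaria)).
Changes per character on this tree: Trait 1: 1; Trait 2: 1; Trait 3: 1; Trait 4: 1.
Total = 4.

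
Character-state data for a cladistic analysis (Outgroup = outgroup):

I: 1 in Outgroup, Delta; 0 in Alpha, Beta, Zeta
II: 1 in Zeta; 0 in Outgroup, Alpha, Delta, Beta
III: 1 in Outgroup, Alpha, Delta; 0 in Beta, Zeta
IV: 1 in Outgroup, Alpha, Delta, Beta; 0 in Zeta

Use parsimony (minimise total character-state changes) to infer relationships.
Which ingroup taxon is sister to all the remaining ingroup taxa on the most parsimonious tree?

Delta

Character polarity is set by the outgroup: the derived state is whichever differs from the outgroup's state, so for I, III, IV the derived state is '0', and for the remaining characters it is '1'.
I: derived state '0' in Alpha, Beta, and Zeta only — synapomorphy for {Alpha, Beta, Zeta}.
II: derived state '1' in Zeta only — an autapomorphy, so it tells us nothing about relationships among taxa.
Only Beta and Zeta show the derived state '0' for III, supporting them as a clade.
IV (derived state '0') is unique to Zeta (autapomorphy; uninformative for grouping).
Most parsimonious ingroup topology: ((Alpha,(Beta,Zeta)),Delta).
Delta is sister to the clade containing all other ingroup taxa, so it is the earliest-diverging (most basal) ingroup lineage.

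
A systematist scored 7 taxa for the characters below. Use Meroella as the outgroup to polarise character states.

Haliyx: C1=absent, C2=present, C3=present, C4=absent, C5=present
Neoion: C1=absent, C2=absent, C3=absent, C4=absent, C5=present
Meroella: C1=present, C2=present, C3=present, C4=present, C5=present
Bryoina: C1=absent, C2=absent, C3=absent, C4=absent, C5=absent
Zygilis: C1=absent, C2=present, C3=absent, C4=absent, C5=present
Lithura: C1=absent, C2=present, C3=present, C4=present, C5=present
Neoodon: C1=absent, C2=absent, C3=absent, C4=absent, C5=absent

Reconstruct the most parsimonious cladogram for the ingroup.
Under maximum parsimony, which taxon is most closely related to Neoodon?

Bryoina

The outgroup has state 'present' for every character, so 'absent' is the derived state throughout.
C1 (derived state 'absent') is shared by all ingroup taxa — unites the whole ingroup.
C2 (derived state 'absent') is shared by Bryoina, Neoion, and Neoodon — a synapomorphy uniting that clade.
C3 (derived state 'absent') is shared by Bryoina, Neoion, Neoodon, and Zygilis — a synapomorphy uniting that clade.
C4 (derived state 'absent') is shared by Bryoina, Haliyx, Neoion, Neoodon, and Zygilis — a synapomorphy uniting that clade.
C5: derived state 'absent' in Bryoina and Neoodon only — synapomorphy for {Bryoina, Neoodon}.
Most parsimonious ingroup topology: (((Zygilis,((Bryoina,Neoodon),Neoion)),Haliyx),Lithura).
Neoodon and Bryoina form a cherry on this tree, so they are sister taxa.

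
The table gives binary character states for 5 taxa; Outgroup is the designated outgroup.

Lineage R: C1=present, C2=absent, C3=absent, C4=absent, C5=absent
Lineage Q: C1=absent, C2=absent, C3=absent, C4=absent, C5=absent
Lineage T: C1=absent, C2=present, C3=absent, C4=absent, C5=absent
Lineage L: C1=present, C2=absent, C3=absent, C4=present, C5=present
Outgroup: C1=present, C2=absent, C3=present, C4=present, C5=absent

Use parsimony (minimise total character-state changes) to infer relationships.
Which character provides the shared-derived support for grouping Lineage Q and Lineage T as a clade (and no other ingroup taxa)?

C1

Character polarity is set by the outgroup: the derived state is whichever differs from the outgroup's state, so for C1, C3, C4 the derived state is 'absent', and for the remaining characters it is 'present'.
Only Lineage Q and Lineage T show the derived state 'absent' for C1, supporting them as a clade.
C2: derived state 'present' in Lineage T only — an autapomorphy, so it tells us nothing about relationships among taxa.
All ingroup taxa share the derived state 'absent' for C3; it defines the ingroup but does not resolve relationships within it.
Only Lineage Q, Lineage R, and Lineage T show the derived state 'absent' for C4, supporting them as a clade.
C5 (derived state 'present') is unique to Lineage L (autapomorphy; uninformative for grouping).
Most parsimonious ingroup topology: (((Lineage T,Lineage Q),Lineage R),Lineage L).
The clade {Lineage Q, Lineage T} is supported by C1: its derived state 'absent' occurs in exactly those taxa and in no other taxon (including the outgroup).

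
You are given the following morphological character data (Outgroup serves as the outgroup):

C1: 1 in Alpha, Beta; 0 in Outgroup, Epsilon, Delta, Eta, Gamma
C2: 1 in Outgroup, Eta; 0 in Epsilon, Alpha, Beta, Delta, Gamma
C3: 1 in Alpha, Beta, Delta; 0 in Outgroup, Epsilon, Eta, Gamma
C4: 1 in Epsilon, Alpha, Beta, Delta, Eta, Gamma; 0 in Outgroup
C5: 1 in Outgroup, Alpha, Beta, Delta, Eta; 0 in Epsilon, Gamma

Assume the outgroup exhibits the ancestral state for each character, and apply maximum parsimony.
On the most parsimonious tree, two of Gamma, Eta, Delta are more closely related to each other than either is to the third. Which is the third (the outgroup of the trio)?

Eta

Character polarity is set by the outgroup: the derived state is whichever differs from the outgroup's state, so for C2, C5 the derived state is '0', and for the remaining characters it is '1'.
C1 (derived state '1') is shared by Alpha and Beta — a synapomorphy uniting that clade.
Only Alpha, Beta, Delta, Epsilon, and Gamma show the derived state '0' for C2, supporting them as a clade.
C3: derived state '1' in Alpha, Beta, and Delta only — synapomorphy for {Alpha, Beta, Delta}.
All ingroup taxa share the derived state '1' for C4; it defines the ingroup but does not resolve relationships within it.
C5 (derived state '0') is shared by Epsilon and Gamma — a synapomorphy uniting that clade.
Most parsimonious ingroup topology: (((Epsilon,Gamma),((Alpha,Beta),Delta)),Eta).
Delta and Gamma share a more recent common ancestor with each other than either does with Eta, so Eta is the least closely related of the three.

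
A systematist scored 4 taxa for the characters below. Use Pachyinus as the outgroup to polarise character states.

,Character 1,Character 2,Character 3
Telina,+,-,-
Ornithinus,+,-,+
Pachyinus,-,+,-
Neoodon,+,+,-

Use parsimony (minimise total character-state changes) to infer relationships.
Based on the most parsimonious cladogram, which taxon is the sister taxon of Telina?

Ornithinus

Character polarity is set by the outgroup: the derived state is whichever differs from the outgroup's state, so for Character 2 the derived state is '-', and for the remaining characters it is '+'.
Character 1 (derived state '+') is shared by all ingroup taxa — unites the whole ingroup.
Only Ornithinus and Telina show the derived state '-' for Character 2, supporting them as a clade.
Character 3: derived state '+' in Ornithinus only — an autapomorphy, so it tells us nothing about relationships among taxa.
Most parsimonious ingroup topology: (Neoodon,(Telina,Ornithinus)).
Telina and Ornithinus form a cherry on this tree, so they are sister taxa.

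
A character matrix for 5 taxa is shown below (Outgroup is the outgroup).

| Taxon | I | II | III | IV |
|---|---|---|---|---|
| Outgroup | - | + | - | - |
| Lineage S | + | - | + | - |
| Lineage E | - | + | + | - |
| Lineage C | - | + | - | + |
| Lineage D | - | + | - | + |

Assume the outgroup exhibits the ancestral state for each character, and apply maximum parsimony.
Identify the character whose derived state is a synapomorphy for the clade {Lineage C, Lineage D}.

Character polarity is set by the outgroup: the derived state is whichever differs from the outgroup's state, so for II the derived state is '-', and for the remaining characters it is '+'.
I: derived state '+' in Lineage S only — an autapomorphy, so it tells us nothing about relationships among taxa.
II (derived state '-') is unique to Lineage S (autapomorphy; uninformative for grouping).
Only Lineage E and Lineage S show the derived state '+' for III, supporting them as a clade.
IV (derived state '+') is shared by Lineage C and Lineage D — a synapomorphy uniting that clade.
Most parsimonious ingroup topology: ((Lineage S,Lineage E),(Lineage C,Lineage D)).
The clade {Lineage C, Lineage D} is supported by IV: its derived state '+' occurs in exactly those taxa and in no other taxon (including the outgroup).

IV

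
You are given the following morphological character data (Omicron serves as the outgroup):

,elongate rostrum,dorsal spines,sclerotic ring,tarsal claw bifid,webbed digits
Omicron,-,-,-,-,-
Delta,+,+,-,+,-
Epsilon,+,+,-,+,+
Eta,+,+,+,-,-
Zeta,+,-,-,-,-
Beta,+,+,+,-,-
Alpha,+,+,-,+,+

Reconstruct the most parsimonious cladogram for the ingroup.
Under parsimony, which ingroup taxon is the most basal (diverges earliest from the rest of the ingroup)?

The outgroup has state '-' for every character, so '+' is the derived state throughout.
All ingroup taxa share the derived state '+' for elongate rostrum; it defines the ingroup but does not resolve relationships within it.
dorsal spines (derived state '+') is shared by Alpha, Beta, Delta, Epsilon, and Eta — a synapomorphy uniting that clade.
Only Beta and Eta show the derived state '+' for sclerotic ring, supporting them as a clade.
tarsal claw bifid (derived state '+') is shared by Alpha, Delta, and Epsilon — a synapomorphy uniting that clade.
webbed digits (derived state '+') is shared by Alpha and Epsilon — a synapomorphy uniting that clade.
Most parsimonious ingroup topology: (((Delta,(Epsilon,Alpha)),(Eta,Beta)),Zeta).
Zeta is sister to the clade containing all other ingroup taxa, so it is the earliest-diverging (most basal) ingroup lineage.

Zeta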